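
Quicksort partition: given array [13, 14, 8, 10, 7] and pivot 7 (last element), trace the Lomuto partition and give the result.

Lomuto partition with pivot = 7:

Initial array: [13, 14, 8, 10, 7]

arr[0]=13 > 7: no swap
arr[1]=14 > 7: no swap
arr[2]=8 > 7: no swap
arr[3]=10 > 7: no swap

Place pivot at position 0: [7, 14, 8, 10, 13]
Pivot position: 0

After partitioning with pivot 7, the array becomes [7, 14, 8, 10, 13]. The pivot is placed at index 0. All elements to the left of the pivot are <= 7, and all elements to the right are > 7.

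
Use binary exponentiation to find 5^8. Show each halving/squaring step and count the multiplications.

Computing 5^8 by squaring (build up from 5^1; each line after the first costs one multiplication):

5^1 = 5
5^2 = (5^1)^2 = 5^2 = 25
5^4 = (5^2)^2 = 25^2 = 625
5^8 = (5^4)^2 = 625^2 = 390625

Result: 390625
Multiplications needed: 3 (3 lines after 5^1)

5^8 = 390625. Using exponentiation by squaring, this requires 3 multiplications. The key idea: if the exponent is even, square the half-power; if odd, multiply by the base once.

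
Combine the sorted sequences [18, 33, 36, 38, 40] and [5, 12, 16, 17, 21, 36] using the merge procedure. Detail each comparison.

Merging process:

Compare 18 vs 5: take 5 from right. Merged: [5]
Compare 18 vs 12: take 12 from right. Merged: [5, 12]
Compare 18 vs 16: take 16 from right. Merged: [5, 12, 16]
Compare 18 vs 17: take 17 from right. Merged: [5, 12, 16, 17]
Compare 18 vs 21: take 18 from left. Merged: [5, 12, 16, 17, 18]
Compare 33 vs 21: take 21 from right. Merged: [5, 12, 16, 17, 18, 21]
Compare 33 vs 36: take 33 from left. Merged: [5, 12, 16, 17, 18, 21, 33]
Compare 36 vs 36: take 36 from left. Merged: [5, 12, 16, 17, 18, 21, 33, 36]
Compare 38 vs 36: take 36 from right. Merged: [5, 12, 16, 17, 18, 21, 33, 36, 36]
Append remaining from left: [38, 40]. Merged: [5, 12, 16, 17, 18, 21, 33, 36, 36, 38, 40]

Final merged array: [5, 12, 16, 17, 18, 21, 33, 36, 36, 38, 40]
Total comparisons: 9

The merged array is [5, 12, 16, 17, 18, 21, 33, 36, 36, 38, 40], requiring 9 comparisons. The merge step runs in O(n) time where n is the total number of elements.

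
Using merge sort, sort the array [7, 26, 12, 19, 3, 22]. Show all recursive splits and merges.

Merge sort trace:

Split: [7, 26, 12, 19, 3, 22] -> [7, 26, 12] and [19, 3, 22]
  Split: [7, 26, 12] -> [7] and [26, 12]
    Split: [26, 12] -> [26] and [12]
    Merge: [26] + [12] -> [12, 26]
  Merge: [7] + [12, 26] -> [7, 12, 26]
  Split: [19, 3, 22] -> [19] and [3, 22]
    Split: [3, 22] -> [3] and [22]
    Merge: [3] + [22] -> [3, 22]
  Merge: [19] + [3, 22] -> [3, 19, 22]
Merge: [7, 12, 26] + [3, 19, 22] -> [3, 7, 12, 19, 22, 26]

Final sorted array: [3, 7, 12, 19, 22, 26]

The merge sort proceeds by recursively splitting the array and merging sorted halves.
After all merges, the sorted array is [3, 7, 12, 19, 22, 26].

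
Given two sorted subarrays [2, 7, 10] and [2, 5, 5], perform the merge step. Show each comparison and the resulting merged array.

Merging process:

Compare 2 vs 2: take 2 from left. Merged: [2]
Compare 7 vs 2: take 2 from right. Merged: [2, 2]
Compare 7 vs 5: take 5 from right. Merged: [2, 2, 5]
Compare 7 vs 5: take 5 from right. Merged: [2, 2, 5, 5]
Append remaining from left: [7, 10]. Merged: [2, 2, 5, 5, 7, 10]

Final merged array: [2, 2, 5, 5, 7, 10]
Total comparisons: 4

The merged array is [2, 2, 5, 5, 7, 10], requiring 4 comparisons. The merge step runs in O(n) time where n is the total number of elements.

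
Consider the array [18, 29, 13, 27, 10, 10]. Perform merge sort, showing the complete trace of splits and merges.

Merge sort trace:

Split: [18, 29, 13, 27, 10, 10] -> [18, 29, 13] and [27, 10, 10]
  Split: [18, 29, 13] -> [18] and [29, 13]
    Split: [29, 13] -> [29] and [13]
    Merge: [29] + [13] -> [13, 29]
  Merge: [18] + [13, 29] -> [13, 18, 29]
  Split: [27, 10, 10] -> [27] and [10, 10]
    Split: [10, 10] -> [10] and [10]
    Merge: [10] + [10] -> [10, 10]
  Merge: [27] + [10, 10] -> [10, 10, 27]
Merge: [13, 18, 29] + [10, 10, 27] -> [10, 10, 13, 18, 27, 29]

Final sorted array: [10, 10, 13, 18, 27, 29]

The merge sort proceeds by recursively splitting the array and merging sorted halves.
After all merges, the sorted array is [10, 10, 13, 18, 27, 29].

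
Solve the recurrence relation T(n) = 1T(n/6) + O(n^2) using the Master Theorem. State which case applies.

Master Theorem for T(n) = 1T(n/6) + O(n^2):

a = 1, b = 6, c = 2
log_b(a) = log_6(1) = 0.0000

Case 3: c = 2 > log_6(1) = 0.0000
T(n) = O(n^2) = O(n^2)

For T(n) = 1T(n/6) + O(n^2): log_6(1) = 0.0000. This is Case 3 of the Master Theorem (c > log_b(a), work dominated by root), giving O(n^2).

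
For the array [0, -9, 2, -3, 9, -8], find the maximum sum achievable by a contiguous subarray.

Using Kadane's algorithm on [0, -9, 2, -3, 9, -8]:

Scanning through the array:
Position 1 (value -9): max_ending_here = -9, max_so_far = 0
Position 2 (value 2): max_ending_here = 2, max_so_far = 2
Position 3 (value -3): max_ending_here = -1, max_so_far = 2
Position 4 (value 9): max_ending_here = 9, max_so_far = 9
Position 5 (value -8): max_ending_here = 1, max_so_far = 9

Maximum subarray: [9]
Maximum sum: 9

The maximum subarray is [9] with sum 9. This subarray runs from index 4 to index 4.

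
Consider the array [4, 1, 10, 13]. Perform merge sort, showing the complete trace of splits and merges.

Merge sort trace:

Split: [4, 1, 10, 13] -> [4, 1] and [10, 13]
  Split: [4, 1] -> [4] and [1]
  Merge: [4] + [1] -> [1, 4]
  Split: [10, 13] -> [10] and [13]
  Merge: [10] + [13] -> [10, 13]
Merge: [1, 4] + [10, 13] -> [1, 4, 10, 13]

Final sorted array: [1, 4, 10, 13]

The merge sort proceeds by recursively splitting the array and merging sorted halves.
After all merges, the sorted array is [1, 4, 10, 13].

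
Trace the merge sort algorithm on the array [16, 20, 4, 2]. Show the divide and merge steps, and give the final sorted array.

Merge sort trace:

Split: [16, 20, 4, 2] -> [16, 20] and [4, 2]
  Split: [16, 20] -> [16] and [20]
  Merge: [16] + [20] -> [16, 20]
  Split: [4, 2] -> [4] and [2]
  Merge: [4] + [2] -> [2, 4]
Merge: [16, 20] + [2, 4] -> [2, 4, 16, 20]

Final sorted array: [2, 4, 16, 20]

The merge sort proceeds by recursively splitting the array and merging sorted halves.
After all merges, the sorted array is [2, 4, 16, 20].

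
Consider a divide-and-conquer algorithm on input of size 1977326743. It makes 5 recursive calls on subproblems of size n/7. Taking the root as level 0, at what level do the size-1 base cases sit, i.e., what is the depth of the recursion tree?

For divide and conquer with division factor 7:

Problem sizes at each level:
Level 0: 1977326743
Level 1: 282475249
Level 2: 40353607
Level 3: 5764801
Level 4: 823543
Level 5: 117649
Level 6: 16807
Level 7: 2401
Level 8: 343
Level 9: 49
Level 10: 7
Level 11: 1

The root is level 0 and the size-1 base case is level 11 (the tree spans levels 0 through 11, i.e. 12 levels counting the root), so the depth is the number of divisions: log_7(1977326743) = 11

The recursion tree depth is log_7(1977326743) = 11. At each level, the problem size is divided by 7, so it takes 11 divisions to reduce to a base case of size 1. The algorithm makes 5 recursive calls at each level.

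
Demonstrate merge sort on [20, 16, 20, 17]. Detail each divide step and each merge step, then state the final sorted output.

Merge sort trace:

Split: [20, 16, 20, 17] -> [20, 16] and [20, 17]
  Split: [20, 16] -> [20] and [16]
  Merge: [20] + [16] -> [16, 20]
  Split: [20, 17] -> [20] and [17]
  Merge: [20] + [17] -> [17, 20]
Merge: [16, 20] + [17, 20] -> [16, 17, 20, 20]

Final sorted array: [16, 17, 20, 20]

The merge sort proceeds by recursively splitting the array and merging sorted halves.
After all merges, the sorted array is [16, 17, 20, 20].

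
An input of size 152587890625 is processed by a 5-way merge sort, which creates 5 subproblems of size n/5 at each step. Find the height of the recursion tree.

For divide and conquer with division factor 5:

Problem sizes at each level:
Level 0: 152587890625
Level 1: 30517578125
Level 2: 6103515625
Level 3: 1220703125
Level 4: 244140625
Level 5: 48828125
Level 6: 9765625
Level 7: 1953125
Level 8: 390625
Level 9: 78125
Level 10: 15625
Level 11: 3125
Level 12: 625
Level 13: 125
Level 14: 25
Level 15: 5
Level 16: 1

The root is level 0 and the size-1 base case is level 16 (the tree spans levels 0 through 16, i.e. 17 levels counting the root), so the depth is the number of divisions: log_5(152587890625) = 16

The recursion tree depth is log_5(152587890625) = 16. At each level, the problem size is divided by 5, so it takes 16 divisions to reduce to a base case of size 1. The algorithm makes 5 recursive calls at each level.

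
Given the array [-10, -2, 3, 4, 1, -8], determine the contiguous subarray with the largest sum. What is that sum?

Using Kadane's algorithm on [-10, -2, 3, 4, 1, -8]:

Scanning through the array:
Position 1 (value -2): max_ending_here = -2, max_so_far = -2
Position 2 (value 3): max_ending_here = 3, max_so_far = 3
Position 3 (value 4): max_ending_here = 7, max_so_far = 7
Position 4 (value 1): max_ending_here = 8, max_so_far = 8
Position 5 (value -8): max_ending_here = 0, max_so_far = 8

Maximum subarray: [3, 4, 1]
Maximum sum: 8

The maximum subarray is [3, 4, 1] with sum 8. This subarray runs from index 2 to index 4.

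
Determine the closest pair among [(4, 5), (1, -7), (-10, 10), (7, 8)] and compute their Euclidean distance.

Computing all pairwise distances among 4 points:

d((4, 5), (1, -7)) = 12.3693
d((4, 5), (-10, 10)) = 14.8661
d((4, 5), (7, 8)) = 4.2426 <-- minimum
d((1, -7), (-10, 10)) = 20.2485
d((1, -7), (7, 8)) = 16.1555
d((-10, 10), (7, 8)) = 17.1172

Closest pair: (4, 5) and (7, 8) with distance 4.2426

The closest pair is (4, 5) and (7, 8) with Euclidean distance 4.2426. For 4 points, brute-force pairwise comparison is shown above. For large n, the divide-and-conquer algorithm (sort by x, recurse on halves, check the dividing strip) achieves O(n log n).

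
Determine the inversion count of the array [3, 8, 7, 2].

Finding inversions in [3, 8, 7, 2]:

(0, 3): arr[0]=3 > arr[3]=2
(1, 2): arr[1]=8 > arr[2]=7
(1, 3): arr[1]=8 > arr[3]=2
(2, 3): arr[2]=7 > arr[3]=2

Total inversions: 4

The array has 4 inversion(s): (0,3), (1,2), (1,3), (2,3). Each pair (i,j) satisfies i < j and arr[i] > arr[j].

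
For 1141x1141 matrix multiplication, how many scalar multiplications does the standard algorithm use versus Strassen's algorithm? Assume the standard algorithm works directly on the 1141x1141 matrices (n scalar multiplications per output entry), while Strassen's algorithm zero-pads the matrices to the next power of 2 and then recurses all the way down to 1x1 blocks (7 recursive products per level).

Matrix multiplication for 1141x1141 matrices:

Strassen's algorithm requires power-of-2 dimensions. Pad 1141x1141 to 2048x2048 (next power of 2).

Standard algorithm: 1141^3 = 1485446221 multiplications
Strassen's algorithm: 7^(log2(2048)) = 7^11 = 1977326743 multiplications
Difference: 1485446221 - 1977326743 = -491880522 (Strassen uses MORE here due to padding overhead — for small or just-over-power-of-2 n, padding can outweigh the per-level savings)

Standard: 1485446221 multiplications (1141^3). Strassen: 1977326743 multiplications (7^11, after padding to 2048x2048). Strassen reduces 8 recursive multiplications to 7 at each level.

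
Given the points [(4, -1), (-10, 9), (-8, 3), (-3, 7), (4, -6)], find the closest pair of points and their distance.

Computing all pairwise distances among 5 points:

d((4, -1), (-10, 9)) = 17.2047
d((4, -1), (-8, 3)) = 12.6491
d((4, -1), (-3, 7)) = 10.6301
d((4, -1), (4, -6)) = 5.0 <-- minimum
d((-10, 9), (-8, 3)) = 6.3246
d((-10, 9), (-3, 7)) = 7.2801
d((-10, 9), (4, -6)) = 20.5183
d((-8, 3), (-3, 7)) = 6.4031
d((-8, 3), (4, -6)) = 15.0
d((-3, 7), (4, -6)) = 14.7648

Closest pair: (4, -1) and (4, -6) with distance 5.0

The closest pair is (4, -1) and (4, -6) with Euclidean distance 5.0. For 5 points, brute-force pairwise comparison is shown above. For large n, the divide-and-conquer algorithm (sort by x, recurse on halves, check the dividing strip) achieves O(n log n).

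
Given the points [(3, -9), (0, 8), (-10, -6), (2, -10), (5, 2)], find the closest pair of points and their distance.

Computing all pairwise distances among 5 points:

d((3, -9), (0, 8)) = 17.2627
d((3, -9), (-10, -6)) = 13.3417
d((3, -9), (2, -10)) = 1.4142 <-- minimum
d((3, -9), (5, 2)) = 11.1803
d((0, 8), (-10, -6)) = 17.2047
d((0, 8), (2, -10)) = 18.1108
d((0, 8), (5, 2)) = 7.8102
d((-10, -6), (2, -10)) = 12.6491
d((-10, -6), (5, 2)) = 17.0
d((2, -10), (5, 2)) = 12.3693

Closest pair: (3, -9) and (2, -10) with distance 1.4142

The closest pair is (3, -9) and (2, -10) with Euclidean distance 1.4142. For 5 points, brute-force pairwise comparison is shown above. For large n, the divide-and-conquer algorithm (sort by x, recurse on halves, check the dividing strip) achieves O(n log n).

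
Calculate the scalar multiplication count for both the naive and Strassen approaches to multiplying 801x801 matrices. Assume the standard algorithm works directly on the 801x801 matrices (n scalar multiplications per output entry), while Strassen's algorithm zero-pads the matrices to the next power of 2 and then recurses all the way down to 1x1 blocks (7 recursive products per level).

Matrix multiplication for 801x801 matrices:

Strassen's algorithm requires power-of-2 dimensions. Pad 801x801 to 1024x1024 (next power of 2).

Standard algorithm: 801^3 = 513922401 multiplications
Strassen's algorithm: 7^(log2(1024)) = 7^10 = 282475249 multiplications
Savings: 513922401 - 282475249 = 231447152 multiplications

Standard: 513922401 multiplications (801^3). Strassen: 282475249 multiplications (7^10, after padding to 1024x1024). Strassen reduces 8 recursive multiplications to 7 at each level.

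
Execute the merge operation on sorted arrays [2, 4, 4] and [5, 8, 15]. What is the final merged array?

Merging process:

Compare 2 vs 5: take 2 from left. Merged: [2]
Compare 4 vs 5: take 4 from left. Merged: [2, 4]
Compare 4 vs 5: take 4 from left. Merged: [2, 4, 4]
Append remaining from right: [5, 8, 15]. Merged: [2, 4, 4, 5, 8, 15]

Final merged array: [2, 4, 4, 5, 8, 15]
Total comparisons: 3

The merged array is [2, 4, 4, 5, 8, 15], requiring 3 comparisons. The merge step runs in O(n) time where n is the total number of elements.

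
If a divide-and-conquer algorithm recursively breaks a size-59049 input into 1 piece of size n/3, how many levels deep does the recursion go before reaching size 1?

For divide and conquer with division factor 3:

Problem sizes at each level:
Level 0: 59049
Level 1: 19683
Level 2: 6561
Level 3: 2187
Level 4: 729
Level 5: 243
Level 6: 81
Level 7: 27
Level 8: 9
Level 9: 3
Level 10: 1

The root is level 0 and the size-1 base case is level 10 (the tree spans levels 0 through 10, i.e. 11 levels counting the root), so the depth is the number of divisions: log_3(59049) = 10

The recursion tree depth is log_3(59049) = 10. At each level, the problem size is divided by 3, so it takes 10 divisions to reduce to a base case of size 1. The algorithm makes 1 recursive call at each level.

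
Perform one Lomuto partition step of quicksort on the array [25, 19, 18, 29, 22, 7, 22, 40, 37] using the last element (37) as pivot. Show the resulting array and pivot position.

Lomuto partition with pivot = 37:

Initial array: [25, 19, 18, 29, 22, 7, 22, 40, 37]

arr[0]=25 <= 37: swap with position 0, array becomes [25, 19, 18, 29, 22, 7, 22, 40, 37]
arr[1]=19 <= 37: swap with position 1, array becomes [25, 19, 18, 29, 22, 7, 22, 40, 37]
arr[2]=18 <= 37: swap with position 2, array becomes [25, 19, 18, 29, 22, 7, 22, 40, 37]
arr[3]=29 <= 37: swap with position 3, array becomes [25, 19, 18, 29, 22, 7, 22, 40, 37]
arr[4]=22 <= 37: swap with position 4, array becomes [25, 19, 18, 29, 22, 7, 22, 40, 37]
arr[5]=7 <= 37: swap with position 5, array becomes [25, 19, 18, 29, 22, 7, 22, 40, 37]
arr[6]=22 <= 37: swap with position 6, array becomes [25, 19, 18, 29, 22, 7, 22, 40, 37]
arr[7]=40 > 37: no swap

Place pivot at position 7: [25, 19, 18, 29, 22, 7, 22, 37, 40]
Pivot position: 7

After partitioning with pivot 37, the array becomes [25, 19, 18, 29, 22, 7, 22, 37, 40]. The pivot is placed at index 7. All elements to the left of the pivot are <= 37, and all elements to the right are > 37.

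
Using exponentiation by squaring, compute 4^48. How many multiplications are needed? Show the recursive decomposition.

Computing 4^48 by squaring (build up from 4^1; each line after the first costs one multiplication):

4^1 = 4
4^2 = (4^1)^2 = 4^2 = 16
4^3 = 4 * 4^2 = 4 * 16 = 64
4^6 = (4^3)^2 = 64^2 = 4096
4^12 = (4^6)^2 = 4096^2 = 16777216
4^24 = (4^12)^2 = 16777216^2 = 281474976710656
4^48 = (4^24)^2 = 281474976710656^2 = 79228162514264337593543950336

Result: 79228162514264337593543950336
Multiplications needed: 6 (6 lines after 4^1)

4^48 = 79228162514264337593543950336. Using exponentiation by squaring, this requires 6 multiplications. The key idea: if the exponent is even, square the half-power; if odd, multiply by the base once.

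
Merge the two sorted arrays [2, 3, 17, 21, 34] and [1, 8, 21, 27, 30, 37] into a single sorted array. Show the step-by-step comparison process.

Merging process:

Compare 2 vs 1: take 1 from right. Merged: [1]
Compare 2 vs 8: take 2 from left. Merged: [1, 2]
Compare 3 vs 8: take 3 from left. Merged: [1, 2, 3]
Compare 17 vs 8: take 8 from right. Merged: [1, 2, 3, 8]
Compare 17 vs 21: take 17 from left. Merged: [1, 2, 3, 8, 17]
Compare 21 vs 21: take 21 from left. Merged: [1, 2, 3, 8, 17, 21]
Compare 34 vs 21: take 21 from right. Merged: [1, 2, 3, 8, 17, 21, 21]
Compare 34 vs 27: take 27 from right. Merged: [1, 2, 3, 8, 17, 21, 21, 27]
Compare 34 vs 30: take 30 from right. Merged: [1, 2, 3, 8, 17, 21, 21, 27, 30]
Compare 34 vs 37: take 34 from left. Merged: [1, 2, 3, 8, 17, 21, 21, 27, 30, 34]
Append remaining from right: [37]. Merged: [1, 2, 3, 8, 17, 21, 21, 27, 30, 34, 37]

Final merged array: [1, 2, 3, 8, 17, 21, 21, 27, 30, 34, 37]
Total comparisons: 10

The merged array is [1, 2, 3, 8, 17, 21, 21, 27, 30, 34, 37], requiring 10 comparisons. The merge step runs in O(n) time where n is the total number of elements.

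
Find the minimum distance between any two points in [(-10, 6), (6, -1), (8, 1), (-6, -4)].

Computing all pairwise distances among 4 points:

d((-10, 6), (6, -1)) = 17.4642
d((-10, 6), (8, 1)) = 18.6815
d((-10, 6), (-6, -4)) = 10.7703
d((6, -1), (8, 1)) = 2.8284 <-- minimum
d((6, -1), (-6, -4)) = 12.3693
d((8, 1), (-6, -4)) = 14.8661

Closest pair: (6, -1) and (8, 1) with distance 2.8284

The closest pair is (6, -1) and (8, 1) with Euclidean distance 2.8284. For 4 points, brute-force pairwise comparison is shown above. For large n, the divide-and-conquer algorithm (sort by x, recurse on halves, check the dividing strip) achieves O(n log n).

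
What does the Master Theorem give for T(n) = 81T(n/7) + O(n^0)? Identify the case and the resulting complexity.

Master Theorem for T(n) = 81T(n/7) + O(n^0):

a = 81, b = 7, c = 0
log_b(a) = log_7(81) = 2.2583

Case 1: c = 0 < log_7(81) = 2.2583
T(n) = O(n^(log_7 81))

For T(n) = 81T(n/7) + O(n^0): log_7(81) = 2.2583. This is Case 1 of the Master Theorem (c < log_b(a), work dominated by leaves), giving O(n^(log_7 81)).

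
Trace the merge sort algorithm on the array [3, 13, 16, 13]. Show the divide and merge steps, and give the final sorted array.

Merge sort trace:

Split: [3, 13, 16, 13] -> [3, 13] and [16, 13]
  Split: [3, 13] -> [3] and [13]
  Merge: [3] + [13] -> [3, 13]
  Split: [16, 13] -> [16] and [13]
  Merge: [16] + [13] -> [13, 16]
Merge: [3, 13] + [13, 16] -> [3, 13, 13, 16]

Final sorted array: [3, 13, 13, 16]

The merge sort proceeds by recursively splitting the array and merging sorted halves.
After all merges, the sorted array is [3, 13, 13, 16].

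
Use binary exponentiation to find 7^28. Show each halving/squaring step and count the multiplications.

Computing 7^28 by squaring (build up from 7^1; each line after the first costs one multiplication):

7^1 = 7
7^2 = (7^1)^2 = 7^2 = 49
7^3 = 7 * 7^2 = 7 * 49 = 343
7^6 = (7^3)^2 = 343^2 = 117649
7^7 = 7 * 7^6 = 7 * 117649 = 823543
7^14 = (7^7)^2 = 823543^2 = 678223072849
7^28 = (7^14)^2 = 678223072849^2 = 459986536544739960976801

Result: 459986536544739960976801
Multiplications needed: 6 (6 lines after 7^1)

7^28 = 459986536544739960976801. Using exponentiation by squaring, this requires 6 multiplications. The key idea: if the exponent is even, square the half-power; if odd, multiply by the base once.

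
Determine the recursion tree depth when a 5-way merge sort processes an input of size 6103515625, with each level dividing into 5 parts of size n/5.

For divide and conquer with division factor 5:

Problem sizes at each level:
Level 0: 6103515625
Level 1: 1220703125
Level 2: 244140625
Level 3: 48828125
Level 4: 9765625
Level 5: 1953125
Level 6: 390625
Level 7: 78125
Level 8: 15625
Level 9: 3125
Level 10: 625
Level 11: 125
Level 12: 25
Level 13: 5
Level 14: 1

The root is level 0 and the size-1 base case is level 14 (the tree spans levels 0 through 14, i.e. 15 levels counting the root), so the depth is the number of divisions: log_5(6103515625) = 14

The recursion tree depth is log_5(6103515625) = 14. At each level, the problem size is divided by 5, so it takes 14 divisions to reduce to a base case of size 1. The algorithm makes 5 recursive calls at each level.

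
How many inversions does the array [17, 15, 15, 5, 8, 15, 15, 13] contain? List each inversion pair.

Finding inversions in [17, 15, 15, 5, 8, 15, 15, 13]:

(0, 1): arr[0]=17 > arr[1]=15
(0, 2): arr[0]=17 > arr[2]=15
(0, 3): arr[0]=17 > arr[3]=5
(0, 4): arr[0]=17 > arr[4]=8
(0, 5): arr[0]=17 > arr[5]=15
(0, 6): arr[0]=17 > arr[6]=15
(0, 7): arr[0]=17 > arr[7]=13
(1, 3): arr[1]=15 > arr[3]=5
(1, 4): arr[1]=15 > arr[4]=8
(1, 7): arr[1]=15 > arr[7]=13
(2, 3): arr[2]=15 > arr[3]=5
(2, 4): arr[2]=15 > arr[4]=8
(2, 7): arr[2]=15 > arr[7]=13
(5, 7): arr[5]=15 > arr[7]=13
(6, 7): arr[6]=15 > arr[7]=13

Total inversions: 15

The array has 15 inversion(s): (0,1), (0,2), (0,3), (0,4), (0,5), (0,6), (0,7), (1,3), (1,4), (1,7), (2,3), (2,4), (2,7), (5,7), (6,7). Each pair (i,j) satisfies i < j and arr[i] > arr[j].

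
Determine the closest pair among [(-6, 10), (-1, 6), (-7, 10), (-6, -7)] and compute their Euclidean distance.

Computing all pairwise distances among 4 points:

d((-6, 10), (-1, 6)) = 6.4031
d((-6, 10), (-7, 10)) = 1.0 <-- minimum
d((-6, 10), (-6, -7)) = 17.0
d((-1, 6), (-7, 10)) = 7.2111
d((-1, 6), (-6, -7)) = 13.9284
d((-7, 10), (-6, -7)) = 17.0294

Closest pair: (-6, 10) and (-7, 10) with distance 1.0

The closest pair is (-6, 10) and (-7, 10) with Euclidean distance 1.0. For 4 points, brute-force pairwise comparison is shown above. For large n, the divide-and-conquer algorithm (sort by x, recurse on halves, check the dividing strip) achieves O(n log n).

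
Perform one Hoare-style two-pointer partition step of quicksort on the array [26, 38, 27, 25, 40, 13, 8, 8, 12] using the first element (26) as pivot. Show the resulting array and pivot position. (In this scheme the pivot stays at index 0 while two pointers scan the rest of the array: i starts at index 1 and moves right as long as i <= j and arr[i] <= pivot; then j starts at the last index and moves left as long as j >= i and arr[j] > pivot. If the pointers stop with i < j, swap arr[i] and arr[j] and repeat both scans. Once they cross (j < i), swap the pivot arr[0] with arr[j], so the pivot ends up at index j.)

Hoare-style two-pointer partition with pivot = 26:

Initial array: [26, 38, 27, 25, 40, 13, 8, 8, 12]

Pointers start at i = 1, j = 8.
i stops at index 1 (arr[1]=38 > 26), j stops at index 8 (arr[8]=12 <= 26): swap arr[1] and arr[8], array becomes [26, 12, 27, 25, 40, 13, 8, 8, 38]
i stops at index 2 (arr[2]=27 > 26), j stops at index 7 (arr[7]=8 <= 26): swap arr[2] and arr[7], array becomes [26, 12, 8, 25, 40, 13, 8, 27, 38]
i stops at index 4 (arr[4]=40 > 26), j stops at index 6 (arr[6]=8 <= 26): swap arr[4] and arr[6], array becomes [26, 12, 8, 25, 8, 13, 40, 27, 38]
i ends at 6, j ends at 5: the pointers have crossed (j < i), so scanning stops.

Swap pivot arr[0] with arr[5] to place pivot at position 5: [13, 12, 8, 25, 8, 26, 40, 27, 38]
Pivot position: 5

After partitioning with pivot 26, the array becomes [13, 12, 8, 25, 8, 26, 40, 27, 38]. The pivot is placed at index 5. All elements to the left of the pivot are <= 26, and all elements to the right are > 26.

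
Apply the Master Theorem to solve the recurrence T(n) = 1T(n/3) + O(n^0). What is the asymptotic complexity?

Master Theorem for T(n) = 1T(n/3) + O(n^0):

a = 1, b = 3, c = 0
log_b(a) = log_3(1) = 0.0000

Case 2: c = 0 = log_3(1) = 0.0000
T(n) = O(n^0 log n) = O(log n)

For T(n) = 1T(n/3) + O(n^0): log_3(1) = 0.0000. This is Case 2 of the Master Theorem (c = log_b(a), equal work at all levels), giving O(log n).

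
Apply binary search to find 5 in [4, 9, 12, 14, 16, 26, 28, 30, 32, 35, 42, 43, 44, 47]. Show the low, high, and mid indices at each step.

Binary search for 5 in [4, 9, 12, 14, 16, 26, 28, 30, 32, 35, 42, 43, 44, 47]:

lo=0, hi=13, mid=6, arr[mid]=28 -> 28 > 5, search left half
lo=0, hi=5, mid=2, arr[mid]=12 -> 12 > 5, search left half
lo=0, hi=1, mid=0, arr[mid]=4 -> 4 < 5, search right half
lo=1, hi=1, mid=1, arr[mid]=9 -> 9 > 5, search left half
lo=1 > hi=0, target 5 not found

Binary search determines that 5 is not in the array after 4 comparisons. The search space was exhausted without finding the target.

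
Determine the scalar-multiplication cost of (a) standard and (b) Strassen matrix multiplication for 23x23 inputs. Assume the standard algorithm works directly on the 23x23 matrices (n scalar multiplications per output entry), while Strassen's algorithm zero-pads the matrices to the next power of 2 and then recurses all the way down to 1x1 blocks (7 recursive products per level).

Matrix multiplication for 23x23 matrices:

Strassen's algorithm requires power-of-2 dimensions. Pad 23x23 to 32x32 (next power of 2).

Standard algorithm: 23^3 = 12167 multiplications
Strassen's algorithm: 7^(log2(32)) = 7^5 = 16807 multiplications
Difference: 12167 - 16807 = -4640 (Strassen uses MORE here due to padding overhead — for small or just-over-power-of-2 n, padding can outweigh the per-level savings)

Standard: 12167 multiplications (23^3). Strassen: 16807 multiplications (7^5, after padding to 32x32). Strassen reduces 8 recursive multiplications to 7 at each level.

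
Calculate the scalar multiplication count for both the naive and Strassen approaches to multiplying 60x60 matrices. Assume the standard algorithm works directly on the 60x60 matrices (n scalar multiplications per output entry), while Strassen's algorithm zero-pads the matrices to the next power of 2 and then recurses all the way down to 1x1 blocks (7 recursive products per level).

Matrix multiplication for 60x60 matrices:

Strassen's algorithm requires power-of-2 dimensions. Pad 60x60 to 64x64 (next power of 2).

Standard algorithm: 60^3 = 216000 multiplications
Strassen's algorithm: 7^(log2(64)) = 7^6 = 117649 multiplications
Savings: 216000 - 117649 = 98351 multiplications

Standard: 216000 multiplications (60^3). Strassen: 117649 multiplications (7^6, after padding to 64x64). Strassen reduces 8 recursive multiplications to 7 at each level.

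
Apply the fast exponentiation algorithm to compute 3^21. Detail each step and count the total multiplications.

Computing 3^21 by squaring (build up from 3^1; each line after the first costs one multiplication):

3^1 = 3
3^2 = (3^1)^2 = 3^2 = 9
3^4 = (3^2)^2 = 9^2 = 81
3^5 = 3 * 3^4 = 3 * 81 = 243
3^10 = (3^5)^2 = 243^2 = 59049
3^20 = (3^10)^2 = 59049^2 = 3486784401
3^21 = 3 * 3^20 = 3 * 3486784401 = 10460353203

Result: 10460353203
Multiplications needed: 6 (6 lines after 3^1)

3^21 = 10460353203. Using exponentiation by squaring, this requires 6 multiplications. The key idea: if the exponent is even, square the half-power; if odd, multiply by the base once.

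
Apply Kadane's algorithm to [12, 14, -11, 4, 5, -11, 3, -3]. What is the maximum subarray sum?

Using Kadane's algorithm on [12, 14, -11, 4, 5, -11, 3, -3]:

Scanning through the array:
Position 1 (value 14): max_ending_here = 26, max_so_far = 26
Position 2 (value -11): max_ending_here = 15, max_so_far = 26
Position 3 (value 4): max_ending_here = 19, max_so_far = 26
Position 4 (value 5): max_ending_here = 24, max_so_far = 26
Position 5 (value -11): max_ending_here = 13, max_so_far = 26
Position 6 (value 3): max_ending_here = 16, max_so_far = 26
Position 7 (value -3): max_ending_here = 13, max_so_far = 26

Maximum subarray: [12, 14]
Maximum sum: 26

The maximum subarray is [12, 14] with sum 26. This subarray runs from index 0 to index 1.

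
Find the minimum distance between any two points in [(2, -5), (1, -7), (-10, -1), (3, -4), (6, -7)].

Computing all pairwise distances among 5 points:

d((2, -5), (1, -7)) = 2.2361
d((2, -5), (-10, -1)) = 12.6491
d((2, -5), (3, -4)) = 1.4142 <-- minimum
d((2, -5), (6, -7)) = 4.4721
d((1, -7), (-10, -1)) = 12.53
d((1, -7), (3, -4)) = 3.6056
d((1, -7), (6, -7)) = 5.0
d((-10, -1), (3, -4)) = 13.3417
d((-10, -1), (6, -7)) = 17.088
d((3, -4), (6, -7)) = 4.2426

Closest pair: (2, -5) and (3, -4) with distance 1.4142

The closest pair is (2, -5) and (3, -4) with Euclidean distance 1.4142. For 5 points, brute-force pairwise comparison is shown above. For large n, the divide-and-conquer algorithm (sort by x, recurse on halves, check the dividing strip) achieves O(n log n).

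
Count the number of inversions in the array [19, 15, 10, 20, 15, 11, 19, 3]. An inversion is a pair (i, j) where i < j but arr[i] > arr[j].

Finding inversions in [19, 15, 10, 20, 15, 11, 19, 3]:

(0, 1): arr[0]=19 > arr[1]=15
(0, 2): arr[0]=19 > arr[2]=10
(0, 4): arr[0]=19 > arr[4]=15
(0, 5): arr[0]=19 > arr[5]=11
(0, 7): arr[0]=19 > arr[7]=3
(1, 2): arr[1]=15 > arr[2]=10
(1, 5): arr[1]=15 > arr[5]=11
(1, 7): arr[1]=15 > arr[7]=3
(2, 7): arr[2]=10 > arr[7]=3
(3, 4): arr[3]=20 > arr[4]=15
(3, 5): arr[3]=20 > arr[5]=11
(3, 6): arr[3]=20 > arr[6]=19
(3, 7): arr[3]=20 > arr[7]=3
(4, 5): arr[4]=15 > arr[5]=11
(4, 7): arr[4]=15 > arr[7]=3
(5, 7): arr[5]=11 > arr[7]=3
(6, 7): arr[6]=19 > arr[7]=3

Total inversions: 17

The array has 17 inversion(s): (0,1), (0,2), (0,4), (0,5), (0,7), (1,2), (1,5), (1,7), (2,7), (3,4), (3,5), (3,6), (3,7), (4,5), (4,7), (5,7), (6,7). Each pair (i,j) satisfies i < j and arr[i] > arr[j].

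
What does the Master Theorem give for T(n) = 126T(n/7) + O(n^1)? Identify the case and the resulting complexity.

Master Theorem for T(n) = 126T(n/7) + O(n^1):

a = 126, b = 7, c = 1
log_b(a) = log_7(126) = 2.4854

Case 1: c = 1 < log_7(126) = 2.4854
T(n) = O(n^(log_7 126))

For T(n) = 126T(n/7) + O(n^1): log_7(126) = 2.4854. This is Case 1 of the Master Theorem (c < log_b(a), work dominated by leaves), giving O(n^(log_7 126)).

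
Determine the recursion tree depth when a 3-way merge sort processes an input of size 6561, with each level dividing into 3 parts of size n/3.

For divide and conquer with division factor 3:

Problem sizes at each level:
Level 0: 6561
Level 1: 2187
Level 2: 729
Level 3: 243
Level 4: 81
Level 5: 27
Level 6: 9
Level 7: 3
Level 8: 1

The root is level 0 and the size-1 base case is level 8 (the tree spans levels 0 through 8, i.e. 9 levels counting the root), so the depth is the number of divisions: log_3(6561) = 8

The recursion tree depth is log_3(6561) = 8. At each level, the problem size is divided by 3, so it takes 8 divisions to reduce to a base case of size 1. The algorithm makes 3 recursive calls at each level.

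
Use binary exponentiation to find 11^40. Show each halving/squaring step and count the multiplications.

Computing 11^40 by squaring (build up from 11^1; each line after the first costs one multiplication):

11^1 = 11
11^2 = (11^1)^2 = 11^2 = 121
11^4 = (11^2)^2 = 121^2 = 14641
11^5 = 11 * 11^4 = 11 * 14641 = 161051
11^10 = (11^5)^2 = 161051^2 = 25937424601
11^20 = (11^10)^2 = 25937424601^2 = 672749994932560009201
11^40 = (11^20)^2 = 672749994932560009201^2 = 452592555681759518058893560348969204658401

Result: 452592555681759518058893560348969204658401
Multiplications needed: 6 (6 lines after 11^1)

11^40 = 452592555681759518058893560348969204658401. Using exponentiation by squaring, this requires 6 multiplications. The key idea: if the exponent is even, square the half-power; if odd, multiply by the base once.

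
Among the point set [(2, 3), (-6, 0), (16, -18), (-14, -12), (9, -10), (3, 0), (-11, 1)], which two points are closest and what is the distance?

Computing all pairwise distances among 7 points:

d((2, 3), (-6, 0)) = 8.544
d((2, 3), (16, -18)) = 25.2389
d((2, 3), (-14, -12)) = 21.9317
d((2, 3), (9, -10)) = 14.7648
d((2, 3), (3, 0)) = 3.1623 <-- minimum
d((2, 3), (-11, 1)) = 13.1529
d((-6, 0), (16, -18)) = 28.4253
d((-6, 0), (-14, -12)) = 14.4222
d((-6, 0), (9, -10)) = 18.0278
d((-6, 0), (3, 0)) = 9.0
d((-6, 0), (-11, 1)) = 5.099
d((16, -18), (-14, -12)) = 30.5941
d((16, -18), (9, -10)) = 10.6301
d((16, -18), (3, 0)) = 22.2036
d((16, -18), (-11, 1)) = 33.0151
d((-14, -12), (9, -10)) = 23.0868
d((-14, -12), (3, 0)) = 20.8087
d((-14, -12), (-11, 1)) = 13.3417
d((9, -10), (3, 0)) = 11.6619
d((9, -10), (-11, 1)) = 22.8254
d((3, 0), (-11, 1)) = 14.0357

Closest pair: (2, 3) and (3, 0) with distance 3.1623

The closest pair is (2, 3) and (3, 0) with Euclidean distance 3.1623. For 7 points, brute-force pairwise comparison is shown above. For large n, the divide-and-conquer algorithm (sort by x, recurse on halves, check the dividing strip) achieves O(n log n).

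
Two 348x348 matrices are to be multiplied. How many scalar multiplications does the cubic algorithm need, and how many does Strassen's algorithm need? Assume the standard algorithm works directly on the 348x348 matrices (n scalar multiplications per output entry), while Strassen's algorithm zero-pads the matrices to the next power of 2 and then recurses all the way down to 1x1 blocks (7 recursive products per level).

Matrix multiplication for 348x348 matrices:

Strassen's algorithm requires power-of-2 dimensions. Pad 348x348 to 512x512 (next power of 2).

Standard algorithm: 348^3 = 42144192 multiplications
Strassen's algorithm: 7^(log2(512)) = 7^9 = 40353607 multiplications
Savings: 42144192 - 40353607 = 1790585 multiplications

Standard: 42144192 multiplications (348^3). Strassen: 40353607 multiplications (7^9, after padding to 512x512). Strassen reduces 8 recursive multiplications to 7 at each level.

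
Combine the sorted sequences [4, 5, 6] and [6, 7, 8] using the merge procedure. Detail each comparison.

Merging process:

Compare 4 vs 6: take 4 from left. Merged: [4]
Compare 5 vs 6: take 5 from left. Merged: [4, 5]
Compare 6 vs 6: take 6 from left. Merged: [4, 5, 6]
Append remaining from right: [6, 7, 8]. Merged: [4, 5, 6, 6, 7, 8]

Final merged array: [4, 5, 6, 6, 7, 8]
Total comparisons: 3

The merged array is [4, 5, 6, 6, 7, 8], requiring 3 comparisons. The merge step runs in O(n) time where n is the total number of elements.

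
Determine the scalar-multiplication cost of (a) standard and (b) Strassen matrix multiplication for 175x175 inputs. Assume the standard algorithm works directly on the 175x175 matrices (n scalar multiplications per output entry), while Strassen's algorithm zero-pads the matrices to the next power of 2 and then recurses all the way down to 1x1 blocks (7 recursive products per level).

Matrix multiplication for 175x175 matrices:

Strassen's algorithm requires power-of-2 dimensions. Pad 175x175 to 256x256 (next power of 2).

Standard algorithm: 175^3 = 5359375 multiplications
Strassen's algorithm: 7^(log2(256)) = 7^8 = 5764801 multiplications
Difference: 5359375 - 5764801 = -405426 (Strassen uses MORE here due to padding overhead — for small or just-over-power-of-2 n, padding can outweigh the per-level savings)

Standard: 5359375 multiplications (175^3). Strassen: 5764801 multiplications (7^8, after padding to 256x256). Strassen reduces 8 recursive multiplications to 7 at each level.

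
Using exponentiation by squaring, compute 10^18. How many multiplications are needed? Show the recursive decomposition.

Computing 10^18 by squaring (build up from 10^1; each line after the first costs one multiplication):

10^1 = 10
10^2 = (10^1)^2 = 10^2 = 100
10^4 = (10^2)^2 = 100^2 = 10000
10^8 = (10^4)^2 = 10000^2 = 100000000
10^9 = 10 * 10^8 = 10 * 100000000 = 1000000000
10^18 = (10^9)^2 = 1000000000^2 = 1000000000000000000

Result: 1000000000000000000
Multiplications needed: 5 (5 lines after 10^1)

10^18 = 1000000000000000000. Using exponentiation by squaring, this requires 5 multiplications. The key idea: if the exponent is even, square the half-power; if odd, multiply by the base once.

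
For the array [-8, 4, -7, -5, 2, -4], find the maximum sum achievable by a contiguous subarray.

Using Kadane's algorithm on [-8, 4, -7, -5, 2, -4]:

Scanning through the array:
Position 1 (value 4): max_ending_here = 4, max_so_far = 4
Position 2 (value -7): max_ending_here = -3, max_so_far = 4
Position 3 (value -5): max_ending_here = -5, max_so_far = 4
Position 4 (value 2): max_ending_here = 2, max_so_far = 4
Position 5 (value -4): max_ending_here = -2, max_so_far = 4

Maximum subarray: [4]
Maximum sum: 4

The maximum subarray is [4] with sum 4. This subarray runs from index 1 to index 1.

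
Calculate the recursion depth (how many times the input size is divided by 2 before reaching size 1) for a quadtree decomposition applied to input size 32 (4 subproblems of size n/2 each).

For divide and conquer with division factor 2:

Problem sizes at each level:
Level 0: 32
Level 1: 16
Level 2: 8
Level 3: 4
Level 4: 2
Level 5: 1

The root is level 0 and the size-1 base case is level 5 (the tree spans levels 0 through 5, i.e. 6 levels counting the root), so the depth is the number of divisions: log_2(32) = 5

The recursion tree depth is log_2(32) = 5. At each level, the problem size is divided by 2, so it takes 5 divisions to reduce to a base case of size 1. The algorithm makes 4 recursive calls at each level.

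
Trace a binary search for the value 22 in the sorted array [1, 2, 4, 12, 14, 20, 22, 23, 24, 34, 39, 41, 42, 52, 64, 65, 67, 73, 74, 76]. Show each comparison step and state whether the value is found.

Binary search for 22 in [1, 2, 4, 12, 14, 20, 22, 23, 24, 34, 39, 41, 42, 52, 64, 65, 67, 73, 74, 76]:

lo=0, hi=19, mid=9, arr[mid]=34 -> 34 > 22, search left half
lo=0, hi=8, mid=4, arr[mid]=14 -> 14 < 22, search right half
lo=5, hi=8, mid=6, arr[mid]=22 -> Found target at index 6!

Binary search finds 22 at index 6 after 3 comparisons. The search repeatedly halves the search space by comparing with the middle element.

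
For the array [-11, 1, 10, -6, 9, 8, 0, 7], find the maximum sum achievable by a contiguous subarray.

Using Kadane's algorithm on [-11, 1, 10, -6, 9, 8, 0, 7]:

Scanning through the array:
Position 1 (value 1): max_ending_here = 1, max_so_far = 1
Position 2 (value 10): max_ending_here = 11, max_so_far = 11
Position 3 (value -6): max_ending_here = 5, max_so_far = 11
Position 4 (value 9): max_ending_here = 14, max_so_far = 14
Position 5 (value 8): max_ending_here = 22, max_so_far = 22
Position 6 (value 0): max_ending_here = 22, max_so_far = 22
Position 7 (value 7): max_ending_here = 29, max_so_far = 29

Maximum subarray: [1, 10, -6, 9, 8, 0, 7]
Maximum sum: 29

The maximum subarray is [1, 10, -6, 9, 8, 0, 7] with sum 29. This subarray runs from index 1 to index 7.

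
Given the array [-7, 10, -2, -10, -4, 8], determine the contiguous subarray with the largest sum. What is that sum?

Using Kadane's algorithm on [-7, 10, -2, -10, -4, 8]:

Scanning through the array:
Position 1 (value 10): max_ending_here = 10, max_so_far = 10
Position 2 (value -2): max_ending_here = 8, max_so_far = 10
Position 3 (value -10): max_ending_here = -2, max_so_far = 10
Position 4 (value -4): max_ending_here = -4, max_so_far = 10
Position 5 (value 8): max_ending_here = 8, max_so_far = 10

Maximum subarray: [10]
Maximum sum: 10

The maximum subarray is [10] with sum 10. This subarray runs from index 1 to index 1.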